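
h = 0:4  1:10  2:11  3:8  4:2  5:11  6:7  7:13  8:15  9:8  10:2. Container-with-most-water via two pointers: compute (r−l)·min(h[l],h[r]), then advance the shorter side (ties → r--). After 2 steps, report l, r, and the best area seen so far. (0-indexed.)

[0,10] min(4,2)*10=20 best=20 * → r--
[0,9] min(4,8)*9=36 best=36 * → l++

l=1, r=9, best area=36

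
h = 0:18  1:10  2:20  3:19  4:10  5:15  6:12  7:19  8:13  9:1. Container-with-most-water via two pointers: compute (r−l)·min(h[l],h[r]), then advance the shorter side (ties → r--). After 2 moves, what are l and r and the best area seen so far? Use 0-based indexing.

l=0, r=7, best area=104

[0,9] min(18,1)*9=9 best=9 * → r--
[0,8] min(18,13)*8=104 best=104 * → r--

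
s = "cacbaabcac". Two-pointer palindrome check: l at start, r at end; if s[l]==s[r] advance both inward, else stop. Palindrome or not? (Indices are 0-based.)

palindrome

[0,9] 'c'=='c' → l++,r--
[1,8] 'a'=='a' → l++,r--
[2,7] 'c'=='c' → l++,r--
[3,6] 'b'=='b' → l++,r--
[4,5] 'a'=='a' → l++,r--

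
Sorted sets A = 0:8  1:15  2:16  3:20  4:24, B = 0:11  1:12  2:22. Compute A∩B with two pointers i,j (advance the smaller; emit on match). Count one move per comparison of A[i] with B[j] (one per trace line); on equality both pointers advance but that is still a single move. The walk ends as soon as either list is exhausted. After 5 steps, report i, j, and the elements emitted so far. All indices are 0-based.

i=0 j=0: 8<11, i++
i=1 j=0: 15>11, j++
i=1 j=1: 15>12, j++
i=1 j=2: 15<22, i++
i=2 j=2: 16<22, i++

i=3, j=2, emitted=[]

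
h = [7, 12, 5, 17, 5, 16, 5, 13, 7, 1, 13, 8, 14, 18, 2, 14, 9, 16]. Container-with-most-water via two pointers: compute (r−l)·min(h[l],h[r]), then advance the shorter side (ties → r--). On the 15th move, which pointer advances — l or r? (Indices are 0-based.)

l=0 r=17: min(7,16)*17=119 best=119 *, l++
l=1 r=17: min(12,16)*16=192 best=192 *, l++
l=2 r=17: min(5,16)*15=75 best=192, l++
l=3 r=17: min(17,16)*14=224 best=224 *, r--
l=3 r=16: min(17,9)*13=117 best=224, r--
l=3 r=15: min(17,14)*12=168 best=224, r--
l=3 r=14: min(17,2)*11=22 best=224, r--
l=3 r=13: min(17,18)*10=170 best=224, l++
l=4 r=13: min(5,18)*9=45 best=224, l++
l=5 r=13: min(16,18)*8=128 best=224, l++
l=6 r=13: min(5,18)*7=35 best=224, l++
l=7 r=13: min(13,18)*6=78 best=224, l++
l=8 r=13: min(7,18)*5=35 best=224, l++
l=9 r=13: min(1,18)*4=4 best=224, l++
l=10 r=13: min(13,18)*3=39 best=224, l++

l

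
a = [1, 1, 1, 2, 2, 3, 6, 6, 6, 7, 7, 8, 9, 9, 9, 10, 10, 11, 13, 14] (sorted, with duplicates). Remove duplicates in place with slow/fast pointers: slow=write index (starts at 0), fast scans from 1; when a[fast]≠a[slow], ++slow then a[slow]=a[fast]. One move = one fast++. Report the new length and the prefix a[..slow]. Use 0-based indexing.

(s=0,f=1) a[fast]=1=a[slow] dup → fast++
(s=0,f=2) a[fast]=1=a[slow] dup → fast++
(s=0,f=3) a[fast]=2≠a[slow]=1 write a[1]=2 → slow++,fast++
(s=1,f=4) a[fast]=2=a[slow] dup → fast++
(s=1,f=5) a[fast]=3≠a[slow]=2 write a[2]=3 → slow++,fast++
(s=2,f=6) a[fast]=6≠a[slow]=3 write a[3]=6 → slow++,fast++
(s=3,f=7) a[fast]=6=a[slow] dup → fast++
(s=3,f=8) a[fast]=6=a[slow] dup → fast++
(s=3,f=9) a[fast]=7≠a[slow]=6 write a[4]=7 → slow++,fast++
(s=4,f=10) a[fast]=7=a[slow] dup → fast++
(s=4,f=11) a[fast]=8≠a[slow]=7 write a[5]=8 → slow++,fast++
(s=5,f=12) a[fast]=9≠a[slow]=8 write a[6]=9 → slow++,fast++
(s=6,f=13) a[fast]=9=a[slow] dup → fast++
(s=6,f=14) a[fast]=9=a[slow] dup → fast++
(s=6,f=15) a[fast]=10≠a[slow]=9 write a[7]=10 → slow++,fast++
(s=7,f=16) a[fast]=10=a[slow] dup → fast++
(s=7,f=17) a[fast]=11≠a[slow]=10 write a[8]=11 → slow++,fast++
(s=8,f=18) a[fast]=13≠a[slow]=11 write a[9]=13 → slow++,fast++
(s=9,f=19) a[fast]=14≠a[slow]=13 write a[10]=14 → slow++,fast++

length 11; prefix = [1, 2, 3, 6, 7, 8, 9, 10, 11, 13, 14]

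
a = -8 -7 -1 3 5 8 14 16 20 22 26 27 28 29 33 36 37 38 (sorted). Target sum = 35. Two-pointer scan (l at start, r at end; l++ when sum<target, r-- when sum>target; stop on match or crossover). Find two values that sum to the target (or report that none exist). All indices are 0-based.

(-1, 36)

[0,17] -8+38=30 <35 → l++
[1,17] -7+38=31 <35 → l++
[2,17] -1+38=37 >35 → r--
[2,16] -1+37=36 >35 → r--
[2,15] -1+36=35 → found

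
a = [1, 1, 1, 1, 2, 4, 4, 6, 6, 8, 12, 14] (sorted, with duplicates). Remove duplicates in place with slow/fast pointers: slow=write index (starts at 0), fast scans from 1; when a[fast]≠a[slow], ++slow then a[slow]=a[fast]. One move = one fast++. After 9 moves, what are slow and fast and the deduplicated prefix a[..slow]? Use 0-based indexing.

slow=0 fast=1: a[fast]=1=a[slow] dup, fast++
slow=0 fast=2: a[fast]=1=a[slow] dup, fast++
slow=0 fast=3: a[fast]=1=a[slow] dup, fast++
slow=0 fast=4: a[fast]=2≠a[slow]=1 write a[1]=2, slow++,fast++
slow=1 fast=5: a[fast]=4≠a[slow]=2 write a[2]=4, slow++,fast++
slow=2 fast=6: a[fast]=4=a[slow] dup, fast++
slow=2 fast=7: a[fast]=6≠a[slow]=4 write a[3]=6, slow++,fast++
slow=3 fast=8: a[fast]=6=a[slow] dup, fast++
slow=3 fast=9: a[fast]=8≠a[slow]=6 write a[4]=8, slow++,fast++

slow=4, fast=10, prefix=[1, 2, 4, 6, 8]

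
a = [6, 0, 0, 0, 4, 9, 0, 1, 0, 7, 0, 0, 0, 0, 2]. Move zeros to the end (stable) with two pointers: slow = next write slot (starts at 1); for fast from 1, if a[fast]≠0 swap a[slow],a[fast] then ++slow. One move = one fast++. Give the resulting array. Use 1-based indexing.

slow=1 fast=1: a[fast]=6≠0 swap→a[1]=6, slow++,fast++
slow=2 fast=2: a[fast]=0, fast++
slow=2 fast=3: a[fast]=0, fast++
slow=2 fast=4: a[fast]=0, fast++
slow=2 fast=5: a[fast]=4≠0 swap→a[2]=4, slow++,fast++
slow=3 fast=6: a[fast]=9≠0 swap→a[3]=9, slow++,fast++
slow=4 fast=7: a[fast]=0, fast++
slow=4 fast=8: a[fast]=1≠0 swap→a[4]=1, slow++,fast++
slow=5 fast=9: a[fast]=0, fast++
slow=5 fast=10: a[fast]=7≠0 swap→a[5]=7, slow++,fast++
slow=6 fast=11: a[fast]=0, fast++
slow=6 fast=12: a[fast]=0, fast++
slow=6 fast=13: a[fast]=0, fast++
slow=6 fast=14: a[fast]=0, fast++
slow=6 fast=15: a[fast]=2≠0 swap→a[6]=2, slow++,fast++

[6, 4, 9, 1, 7, 2, 0, 0, 0, 0, 0, 0, 0, 0, 0]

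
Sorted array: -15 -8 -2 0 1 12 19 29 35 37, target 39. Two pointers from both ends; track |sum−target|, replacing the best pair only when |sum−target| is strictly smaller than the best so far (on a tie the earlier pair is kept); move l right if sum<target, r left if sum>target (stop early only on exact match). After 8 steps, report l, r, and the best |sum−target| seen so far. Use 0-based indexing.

l=5, r=6, best |Δ|=1

[0,9] -15+37=22 d=17 * → l++
[1,9] -8+37=29 d=10 * → l++
[2,9] -2+37=35 d=4 * → l++
[3,9] 0+37=37 d=2 * → l++
[4,9] 1+37=38 d=1 * → l++
[5,9] 12+37=49 d=10 → r--
[5,8] 12+35=47 d=8 → r--
[5,7] 12+29=41 d=2 → r--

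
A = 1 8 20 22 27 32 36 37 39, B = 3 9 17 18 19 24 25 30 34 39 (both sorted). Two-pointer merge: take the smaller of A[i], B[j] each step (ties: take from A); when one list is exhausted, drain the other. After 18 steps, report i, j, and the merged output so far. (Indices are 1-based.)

i=1 j=1: A[i]=1<=B[j]=3 take 1, i++
i=2 j=1: A[i]=8>B[j]=3 take 3, j++
i=2 j=2: A[i]=8<=B[j]=9 take 8, i++
i=3 j=2: A[i]=20>B[j]=9 take 9, j++
i=3 j=3: A[i]=20>B[j]=17 take 17, j++
i=3 j=4: A[i]=20>B[j]=18 take 18, j++
i=3 j=5: A[i]=20>B[j]=19 take 19, j++
i=3 j=6: A[i]=20<=B[j]=24 take 20, i++
i=4 j=6: A[i]=22<=B[j]=24 take 22, i++
i=5 j=6: A[i]=27>B[j]=24 take 24, j++
i=5 j=7: A[i]=27>B[j]=25 take 25, j++
i=5 j=8: A[i]=27<=B[j]=30 take 27, i++
i=6 j=8: A[i]=32>B[j]=30 take 30, j++
i=6 j=9: A[i]=32<=B[j]=34 take 32, i++
i=7 j=9: A[i]=36>B[j]=34 take 34, j++
i=7 j=10: A[i]=36<=B[j]=39 take 36, i++
i=8 j=10: A[i]=37<=B[j]=39 take 37, i++
i=9 j=10: A[i]=39<=B[j]=39 take 39, i++

i=10, j=10, merged so far=[1, 3, 8, 9, 17, 18, 19, 20, 22, 24, 25, 27, 30, 32, 34, 36, 37, 39]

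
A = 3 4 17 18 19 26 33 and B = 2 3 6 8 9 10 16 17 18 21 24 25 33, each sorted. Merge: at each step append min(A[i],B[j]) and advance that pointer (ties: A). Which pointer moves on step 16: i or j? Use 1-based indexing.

j

[i=1,j=1] A[i]=3>B[j]=2 take 2 → j++
[i=1,j=2] A[i]=3<=B[j]=3 take 3 → i++
[i=2,j=2] A[i]=4>B[j]=3 take 3 → j++
[i=2,j=3] A[i]=4<=B[j]=6 take 4 → i++
[i=3,j=3] A[i]=17>B[j]=6 take 6 → j++
[i=3,j=4] A[i]=17>B[j]=8 take 8 → j++
[i=3,j=5] A[i]=17>B[j]=9 take 9 → j++
[i=3,j=6] A[i]=17>B[j]=10 take 10 → j++
[i=3,j=7] A[i]=17>B[j]=16 take 16 → j++
[i=3,j=8] A[i]=17<=B[j]=17 take 17 → i++
[i=4,j=8] A[i]=18>B[j]=17 take 17 → j++
[i=4,j=9] A[i]=18<=B[j]=18 take 18 → i++
[i=5,j=9] A[i]=19>B[j]=18 take 18 → j++
[i=5,j=10] A[i]=19<=B[j]=21 take 19 → i++
[i=6,j=10] A[i]=26>B[j]=21 take 21 → j++
[i=6,j=11] A[i]=26>B[j]=24 take 24 → j++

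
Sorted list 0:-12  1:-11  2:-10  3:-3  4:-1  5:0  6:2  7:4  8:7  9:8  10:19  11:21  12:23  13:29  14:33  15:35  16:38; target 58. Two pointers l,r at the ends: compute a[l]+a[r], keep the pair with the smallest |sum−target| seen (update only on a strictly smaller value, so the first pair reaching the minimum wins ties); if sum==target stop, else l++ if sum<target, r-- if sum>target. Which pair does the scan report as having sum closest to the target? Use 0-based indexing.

l=0 r=16: -12+38=26 d=32 *, l++
l=1 r=16: -11+38=27 d=31 *, l++
l=2 r=16: -10+38=28 d=30 *, l++
l=3 r=16: -3+38=35 d=23 *, l++
l=4 r=16: -1+38=37 d=21 *, l++
l=5 r=16: 0+38=38 d=20 *, l++
l=6 r=16: 2+38=40 d=18 *, l++
l=7 r=16: 4+38=42 d=16 *, l++
l=8 r=16: 7+38=45 d=13 *, l++
l=9 r=16: 8+38=46 d=12 *, l++
l=10 r=16: 19+38=57 d=1 *, l++
l=11 r=16: 21+38=59 d=1, r--
l=11 r=15: 21+35=56 d=2, l++
l=12 r=15: 23+35=58 d=0 *, stop

pair (23, 35) with sum 58 (|Δ|=0)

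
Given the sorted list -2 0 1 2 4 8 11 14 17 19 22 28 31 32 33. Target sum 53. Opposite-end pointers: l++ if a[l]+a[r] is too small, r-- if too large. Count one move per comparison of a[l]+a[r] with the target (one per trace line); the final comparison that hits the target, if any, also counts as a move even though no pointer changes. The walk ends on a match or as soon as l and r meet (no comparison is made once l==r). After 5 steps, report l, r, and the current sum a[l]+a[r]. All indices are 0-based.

l=5, r=14, sum=41

l=0 r=14: -2+33=31 <53, l++
l=1 r=14: 0+33=33 <53, l++
l=2 r=14: 1+33=34 <53, l++
l=3 r=14: 2+33=35 <53, l++
l=4 r=14: 4+33=37 <53, l++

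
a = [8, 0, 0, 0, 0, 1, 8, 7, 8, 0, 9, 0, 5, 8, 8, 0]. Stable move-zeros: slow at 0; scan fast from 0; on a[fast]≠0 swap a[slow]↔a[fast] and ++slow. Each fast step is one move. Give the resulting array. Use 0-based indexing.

(s=0,f=0) a[fast]=8≠0 swap→a[0]=8 → slow++,fast++
(s=1,f=1) a[fast]=0 → fast++
(s=1,f=2) a[fast]=0 → fast++
(s=1,f=3) a[fast]=0 → fast++
(s=1,f=4) a[fast]=0 → fast++
(s=1,f=5) a[fast]=1≠0 swap→a[1]=1 → slow++,fast++
(s=2,f=6) a[fast]=8≠0 swap→a[2]=8 → slow++,fast++
(s=3,f=7) a[fast]=7≠0 swap→a[3]=7 → slow++,fast++
(s=4,f=8) a[fast]=8≠0 swap→a[4]=8 → slow++,fast++
(s=5,f=9) a[fast]=0 → fast++
(s=5,f=10) a[fast]=9≠0 swap→a[5]=9 → slow++,fast++
(s=6,f=11) a[fast]=0 → fast++
(s=6,f=12) a[fast]=5≠0 swap→a[6]=5 → slow++,fast++
(s=7,f=13) a[fast]=8≠0 swap→a[7]=8 → slow++,fast++
(s=8,f=14) a[fast]=8≠0 swap→a[8]=8 → slow++,fast++
(s=9,f=15) a[fast]=0 → fast++

[8, 1, 8, 7, 8, 9, 5, 8, 8, 0, 0, 0, 0, 0, 0, 0]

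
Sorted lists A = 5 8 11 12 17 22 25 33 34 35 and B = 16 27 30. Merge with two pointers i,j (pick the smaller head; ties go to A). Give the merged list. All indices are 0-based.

[i=0,j=0] A[i]=5<=B[j]=16 take 5 → i++
[i=1,j=0] A[i]=8<=B[j]=16 take 8 → i++
[i=2,j=0] A[i]=11<=B[j]=16 take 11 → i++
[i=3,j=0] A[i]=12<=B[j]=16 take 12 → i++
[i=4,j=0] A[i]=17>B[j]=16 take 16 → j++
[i=4,j=1] A[i]=17<=B[j]=27 take 17 → i++
[i=5,j=1] A[i]=22<=B[j]=27 take 22 → i++
[i=6,j=1] A[i]=25<=B[j]=27 take 25 → i++
[i=7,j=1] A[i]=33>B[j]=27 take 27 → j++
[i=7,j=2] A[i]=33>B[j]=30 take 30 → j++
[i=7,j=3] B done, take A[i]=33 → i++
[i=8,j=3] B done, take A[i]=34 → i++
[i=9,j=3] B done, take A[i]=35 → i++

[5, 8, 11, 12, 16, 17, 22, 25, 27, 30, 33, 34, 35]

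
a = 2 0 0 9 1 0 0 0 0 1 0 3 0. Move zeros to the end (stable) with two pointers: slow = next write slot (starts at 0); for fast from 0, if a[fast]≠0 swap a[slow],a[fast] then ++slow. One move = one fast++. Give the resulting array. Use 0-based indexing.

[2, 9, 1, 1, 3, 0, 0, 0, 0, 0, 0, 0, 0]

(s=0,f=0) a[fast]=2≠0 swap→a[0]=2 → slow++,fast++
(s=1,f=1) a[fast]=0 → fast++
(s=1,f=2) a[fast]=0 → fast++
(s=1,f=3) a[fast]=9≠0 swap→a[1]=9 → slow++,fast++
(s=2,f=4) a[fast]=1≠0 swap→a[2]=1 → slow++,fast++
(s=3,f=5) a[fast]=0 → fast++
(s=3,f=6) a[fast]=0 → fast++
(s=3,f=7) a[fast]=0 → fast++
(s=3,f=8) a[fast]=0 → fast++
(s=3,f=9) a[fast]=1≠0 swap→a[3]=1 → slow++,fast++
(s=4,f=10) a[fast]=0 → fast++
(s=4,f=11) a[fast]=3≠0 swap→a[4]=3 → slow++,fast++
(s=5,f=12) a[fast]=0 → fast++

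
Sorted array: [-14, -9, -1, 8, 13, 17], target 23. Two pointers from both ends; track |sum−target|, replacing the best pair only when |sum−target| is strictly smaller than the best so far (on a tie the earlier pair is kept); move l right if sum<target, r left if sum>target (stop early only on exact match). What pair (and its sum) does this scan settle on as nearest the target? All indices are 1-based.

pair (8, 17) with sum 25 (|Δ|=2)

[1,6] -14+17=3 d=20 * → l++
[2,6] -9+17=8 d=15 * → l++
[3,6] -1+17=16 d=7 * → l++
[4,6] 8+17=25 d=2 * → r--
[4,5] 8+13=21 d=2 → l++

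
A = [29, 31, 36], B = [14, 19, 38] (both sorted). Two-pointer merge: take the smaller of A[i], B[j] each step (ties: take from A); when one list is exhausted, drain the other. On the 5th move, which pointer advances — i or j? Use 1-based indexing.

i

[i=1,j=1] A[i]=29>B[j]=14 take 14 → j++
[i=1,j=2] A[i]=29>B[j]=19 take 19 → j++
[i=1,j=3] A[i]=29<=B[j]=38 take 29 → i++
[i=2,j=3] A[i]=31<=B[j]=38 take 31 → i++
[i=3,j=3] A[i]=36<=B[j]=38 take 36 → i++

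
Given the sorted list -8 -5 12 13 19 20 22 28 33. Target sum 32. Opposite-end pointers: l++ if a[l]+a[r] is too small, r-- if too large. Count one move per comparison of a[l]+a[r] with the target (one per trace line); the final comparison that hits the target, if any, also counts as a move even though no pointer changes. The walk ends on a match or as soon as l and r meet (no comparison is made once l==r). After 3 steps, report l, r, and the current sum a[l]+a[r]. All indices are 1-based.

l=3, r=8, sum=40

l=1 r=9: -8+33=25 <32, l++
l=2 r=9: -5+33=28 <32, l++
l=3 r=9: 12+33=45 >32, r--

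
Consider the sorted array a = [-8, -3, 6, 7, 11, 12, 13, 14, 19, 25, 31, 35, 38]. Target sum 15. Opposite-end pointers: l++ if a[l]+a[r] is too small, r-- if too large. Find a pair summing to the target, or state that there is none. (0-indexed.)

no pair

[0,12] -8+38=30 >15 → r--
[0,11] -8+35=27 >15 → r--
[0,10] -8+31=23 >15 → r--
[0,9] -8+25=17 >15 → r--
[0,8] -8+19=11 <15 → l++
[1,8] -3+19=16 >15 → r--
[1,7] -3+14=11 <15 → l++
[2,7] 6+14=20 >15 → r--
[2,6] 6+13=19 >15 → r--
[2,5] 6+12=18 >15 → r--
[2,4] 6+11=17 >15 → r--
[2,3] 6+7=13 <15 → l++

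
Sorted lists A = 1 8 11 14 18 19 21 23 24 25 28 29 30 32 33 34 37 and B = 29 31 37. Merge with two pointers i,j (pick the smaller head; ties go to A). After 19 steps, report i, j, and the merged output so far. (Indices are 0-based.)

i=0 j=0: A[i]=1<=B[j]=29 take 1, i++
i=1 j=0: A[i]=8<=B[j]=29 take 8, i++
i=2 j=0: A[i]=11<=B[j]=29 take 11, i++
i=3 j=0: A[i]=14<=B[j]=29 take 14, i++
i=4 j=0: A[i]=18<=B[j]=29 take 18, i++
i=5 j=0: A[i]=19<=B[j]=29 take 19, i++
i=6 j=0: A[i]=21<=B[j]=29 take 21, i++
i=7 j=0: A[i]=23<=B[j]=29 take 23, i++
i=8 j=0: A[i]=24<=B[j]=29 take 24, i++
i=9 j=0: A[i]=25<=B[j]=29 take 25, i++
i=10 j=0: A[i]=28<=B[j]=29 take 28, i++
i=11 j=0: A[i]=29<=B[j]=29 take 29, i++
i=12 j=0: A[i]=30>B[j]=29 take 29, j++
i=12 j=1: A[i]=30<=B[j]=31 take 30, i++
i=13 j=1: A[i]=32>B[j]=31 take 31, j++
i=13 j=2: A[i]=32<=B[j]=37 take 32, i++
i=14 j=2: A[i]=33<=B[j]=37 take 33, i++
i=15 j=2: A[i]=34<=B[j]=37 take 34, i++
i=16 j=2: A[i]=37<=B[j]=37 take 37, i++

i=17, j=2, merged so far=[1, 8, 11, 14, 18, 19, 21, 23, 24, 25, 28, 29, 29, 30, 31, 32, 33, 34, 37]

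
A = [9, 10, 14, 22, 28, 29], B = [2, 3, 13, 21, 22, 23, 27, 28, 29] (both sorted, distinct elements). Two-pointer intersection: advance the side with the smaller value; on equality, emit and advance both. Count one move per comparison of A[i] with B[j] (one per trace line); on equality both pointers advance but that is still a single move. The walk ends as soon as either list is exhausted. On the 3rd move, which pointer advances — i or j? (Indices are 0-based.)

i

[i=0,j=0] 9>2 → j++
[i=0,j=1] 9>3 → j++
[i=0,j=2] 9<13 → i++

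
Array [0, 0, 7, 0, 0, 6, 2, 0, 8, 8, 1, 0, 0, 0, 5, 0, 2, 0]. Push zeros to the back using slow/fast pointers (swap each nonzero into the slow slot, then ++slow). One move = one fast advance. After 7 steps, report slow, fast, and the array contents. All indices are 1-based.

slow=4, fast=8, a=[7, 6, 2, 0, 0, 0, 0, 0, 8, 8, 1, 0, 0, 0, 5, 0, 2, 0]

slow=1 fast=1: a[fast]=0, fast++
slow=1 fast=2: a[fast]=0, fast++
slow=1 fast=3: a[fast]=7≠0 swap→a[1]=7, slow++,fast++
slow=2 fast=4: a[fast]=0, fast++
slow=2 fast=5: a[fast]=0, fast++
slow=2 fast=6: a[fast]=6≠0 swap→a[2]=6, slow++,fast++
slow=3 fast=7: a[fast]=2≠0 swap→a[3]=2, slow++,fast++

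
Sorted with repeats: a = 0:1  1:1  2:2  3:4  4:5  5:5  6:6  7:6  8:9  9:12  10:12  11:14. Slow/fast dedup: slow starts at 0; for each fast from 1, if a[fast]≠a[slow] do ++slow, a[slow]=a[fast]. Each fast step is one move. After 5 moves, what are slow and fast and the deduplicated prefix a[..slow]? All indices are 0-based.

slow=3, fast=6, prefix=[1, 2, 4, 5]

slow=0 fast=1: a[fast]=1=a[slow] dup, fast++
slow=0 fast=2: a[fast]=2≠a[slow]=1 write a[1]=2, slow++,fast++
slow=1 fast=3: a[fast]=4≠a[slow]=2 write a[2]=4, slow++,fast++
slow=2 fast=4: a[fast]=5≠a[slow]=4 write a[3]=5, slow++,fast++
slow=3 fast=5: a[fast]=5=a[slow] dup, fast++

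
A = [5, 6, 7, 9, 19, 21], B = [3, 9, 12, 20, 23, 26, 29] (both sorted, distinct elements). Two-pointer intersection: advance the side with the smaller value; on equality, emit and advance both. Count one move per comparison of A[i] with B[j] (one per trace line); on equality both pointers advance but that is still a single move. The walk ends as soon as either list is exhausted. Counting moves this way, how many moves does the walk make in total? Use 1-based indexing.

i=1 j=1: 5>3, j++
i=1 j=2: 5<9, i++
i=2 j=2: 6<9, i++
i=3 j=2: 7<9, i++
i=4 j=2: 9==9 emit, i++,j++
i=5 j=3: 19>12, j++
i=5 j=4: 19<20, i++
i=6 j=4: 21>20, j++
i=6 j=5: 21<23, i++

9 moves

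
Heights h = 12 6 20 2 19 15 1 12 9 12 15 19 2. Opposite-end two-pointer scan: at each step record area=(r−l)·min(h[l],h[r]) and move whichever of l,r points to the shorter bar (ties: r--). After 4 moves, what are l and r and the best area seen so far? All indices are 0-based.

l=0 r=12: min(12,2)*12=24 best=24 *, r--
l=0 r=11: min(12,19)*11=132 best=132 *, l++
l=1 r=11: min(6,19)*10=60 best=132, l++
l=2 r=11: min(20,19)*9=171 best=171 *, r--

l=2, r=10, best area=171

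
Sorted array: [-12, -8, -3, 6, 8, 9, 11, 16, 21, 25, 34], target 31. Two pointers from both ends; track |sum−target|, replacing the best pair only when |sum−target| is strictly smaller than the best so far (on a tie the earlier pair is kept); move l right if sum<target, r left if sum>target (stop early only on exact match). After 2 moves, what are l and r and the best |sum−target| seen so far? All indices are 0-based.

[0,10] -12+34=22 d=9 * → l++
[1,10] -8+34=26 d=5 * → l++

l=2, r=10, best |Δ|=5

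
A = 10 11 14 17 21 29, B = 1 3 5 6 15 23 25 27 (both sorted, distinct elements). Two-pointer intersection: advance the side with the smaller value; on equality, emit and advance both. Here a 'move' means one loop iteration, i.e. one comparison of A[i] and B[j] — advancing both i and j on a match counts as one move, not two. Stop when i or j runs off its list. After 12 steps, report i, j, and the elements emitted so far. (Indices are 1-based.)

i=6, j=8, emitted=[]

[i=1,j=1] 10>1 → j++
[i=1,j=2] 10>3 → j++
[i=1,j=3] 10>5 → j++
[i=1,j=4] 10>6 → j++
[i=1,j=5] 10<15 → i++
[i=2,j=5] 11<15 → i++
[i=3,j=5] 14<15 → i++
[i=4,j=5] 17>15 → j++
[i=4,j=6] 17<23 → i++
[i=5,j=6] 21<23 → i++
[i=6,j=6] 29>23 → j++
[i=6,j=7] 29>25 → j++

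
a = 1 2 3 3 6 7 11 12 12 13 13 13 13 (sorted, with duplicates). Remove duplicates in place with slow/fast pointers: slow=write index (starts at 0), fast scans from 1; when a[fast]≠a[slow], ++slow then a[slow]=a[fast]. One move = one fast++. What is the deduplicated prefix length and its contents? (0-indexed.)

length 8; prefix = [1, 2, 3, 6, 7, 11, 12, 13]

slow=0 fast=1: a[fast]=2≠a[slow]=1 write a[1]=2, slow++,fast++
slow=1 fast=2: a[fast]=3≠a[slow]=2 write a[2]=3, slow++,fast++
slow=2 fast=3: a[fast]=3=a[slow] dup, fast++
slow=2 fast=4: a[fast]=6≠a[slow]=3 write a[3]=6, slow++,fast++
slow=3 fast=5: a[fast]=7≠a[slow]=6 write a[4]=7, slow++,fast++
slow=4 fast=6: a[fast]=11≠a[slow]=7 write a[5]=11, slow++,fast++
slow=5 fast=7: a[fast]=12≠a[slow]=11 write a[6]=12, slow++,fast++
slow=6 fast=8: a[fast]=12=a[slow] dup, fast++
slow=6 fast=9: a[fast]=13≠a[slow]=12 write a[7]=13, slow++,fast++
slow=7 fast=10: a[fast]=13=a[slow] dup, fast++
slow=7 fast=11: a[fast]=13=a[slow] dup, fast++
slow=7 fast=12: a[fast]=13=a[slow] dup, fast++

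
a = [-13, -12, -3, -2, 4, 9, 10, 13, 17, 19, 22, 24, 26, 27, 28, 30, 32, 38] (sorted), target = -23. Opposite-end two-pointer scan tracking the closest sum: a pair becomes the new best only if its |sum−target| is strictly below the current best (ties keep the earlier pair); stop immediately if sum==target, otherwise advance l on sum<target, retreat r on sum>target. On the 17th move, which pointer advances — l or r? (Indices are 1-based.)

l

[1,18] -13+38=25 d=48 * → r--
[1,17] -13+32=19 d=42 * → r--
[1,16] -13+30=17 d=40 * → r--
[1,15] -13+28=15 d=38 * → r--
[1,14] -13+27=14 d=37 * → r--
[1,13] -13+26=13 d=36 * → r--
[1,12] -13+24=11 d=34 * → r--
[1,11] -13+22=9 d=32 * → r--
[1,10] -13+19=6 d=29 * → r--
[1,9] -13+17=4 d=27 * → r--
[1,8] -13+13=0 d=23 * → r--
[1,7] -13+10=-3 d=20 * → r--
[1,6] -13+9=-4 d=19 * → r--
[1,5] -13+4=-9 d=14 * → r--
[1,4] -13+-2=-15 d=8 * → r--
[1,3] -13+-3=-16 d=7 * → r--
[1,2] -13+-12=-25 d=2 * → l++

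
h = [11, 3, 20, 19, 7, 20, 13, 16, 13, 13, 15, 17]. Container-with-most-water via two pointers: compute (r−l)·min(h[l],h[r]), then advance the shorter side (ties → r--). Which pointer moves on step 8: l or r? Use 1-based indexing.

[1,12] min(11,17)*11=121 best=121 * → l++
[2,12] min(3,17)*10=30 best=121 → l++
[3,12] min(20,17)*9=153 best=153 * → r--
[3,11] min(20,15)*8=120 best=153 → r--
[3,10] min(20,13)*7=91 best=153 → r--
[3,9] min(20,13)*6=78 best=153 → r--
[3,8] min(20,16)*5=80 best=153 → r--
[3,7] min(20,13)*4=52 best=153 → r--

r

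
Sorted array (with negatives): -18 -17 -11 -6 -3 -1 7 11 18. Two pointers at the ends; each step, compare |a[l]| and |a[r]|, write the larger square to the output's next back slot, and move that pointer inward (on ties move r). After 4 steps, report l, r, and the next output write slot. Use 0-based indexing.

l=2, r=6, next write slot=4

[0,8] |-18|<=|18| out[8]=324 → r--
[0,7] |-18|>|11| out[7]=324 → l++
[1,7] |-17|>|11| out[6]=289 → l++
[2,7] |-11|<=|11| out[5]=121 → r--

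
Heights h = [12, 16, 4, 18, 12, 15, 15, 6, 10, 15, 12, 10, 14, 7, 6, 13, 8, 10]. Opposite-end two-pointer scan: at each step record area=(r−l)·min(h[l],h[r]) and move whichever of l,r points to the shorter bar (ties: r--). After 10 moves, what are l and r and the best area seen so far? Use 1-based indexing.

[1,18] min(12,10)*17=170 best=170 * → r--
[1,17] min(12,8)*16=128 best=170 → r--
[1,16] min(12,13)*15=180 best=180 * → l++
[2,16] min(16,13)*14=182 best=182 * → r--
[2,15] min(16,6)*13=78 best=182 → r--
[2,14] min(16,7)*12=84 best=182 → r--
[2,13] min(16,14)*11=154 best=182 → r--
[2,12] min(16,10)*10=100 best=182 → r--
[2,11] min(16,12)*9=108 best=182 → r--
[2,10] min(16,15)*8=120 best=182 → r--

l=2, r=9, best area=182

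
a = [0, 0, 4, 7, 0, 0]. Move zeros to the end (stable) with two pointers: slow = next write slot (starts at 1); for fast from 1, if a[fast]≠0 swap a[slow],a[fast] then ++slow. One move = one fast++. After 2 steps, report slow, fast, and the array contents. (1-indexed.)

slow=1 fast=1: a[fast]=0, fast++
slow=1 fast=2: a[fast]=0, fast++

slow=1, fast=3, a=[0, 0, 4, 7, 0, 0]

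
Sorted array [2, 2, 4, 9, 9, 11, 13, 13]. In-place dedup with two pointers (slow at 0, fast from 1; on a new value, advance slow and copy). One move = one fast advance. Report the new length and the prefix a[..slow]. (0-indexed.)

length 5; prefix = [2, 4, 9, 11, 13]

slow=0 fast=1: a[fast]=2=a[slow] dup, fast++
slow=0 fast=2: a[fast]=4≠a[slow]=2 write a[1]=4, slow++,fast++
slow=1 fast=3: a[fast]=9≠a[slow]=4 write a[2]=9, slow++,fast++
slow=2 fast=4: a[fast]=9=a[slow] dup, fast++
slow=2 fast=5: a[fast]=11≠a[slow]=9 write a[3]=11, slow++,fast++
slow=3 fast=6: a[fast]=13≠a[slow]=11 write a[4]=13, slow++,fast++
slow=4 fast=7: a[fast]=13=a[slow] dup, fast++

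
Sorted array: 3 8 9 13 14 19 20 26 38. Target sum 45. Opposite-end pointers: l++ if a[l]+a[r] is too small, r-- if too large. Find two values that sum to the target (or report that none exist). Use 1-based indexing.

(19, 26)

l=1 r=9: 3+38=41 <45, l++
l=2 r=9: 8+38=46 >45, r--
l=2 r=8: 8+26=34 <45, l++
l=3 r=8: 9+26=35 <45, l++
l=4 r=8: 13+26=39 <45, l++
l=5 r=8: 14+26=40 <45, l++
l=6 r=8: 19+26=45, found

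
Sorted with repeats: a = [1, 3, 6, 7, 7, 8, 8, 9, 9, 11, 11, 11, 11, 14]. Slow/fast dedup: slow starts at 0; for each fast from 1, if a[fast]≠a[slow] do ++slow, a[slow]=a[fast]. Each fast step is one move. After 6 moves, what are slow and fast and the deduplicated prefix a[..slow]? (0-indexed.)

slow=0 fast=1: a[fast]=3≠a[slow]=1 write a[1]=3, slow++,fast++
slow=1 fast=2: a[fast]=6≠a[slow]=3 write a[2]=6, slow++,fast++
slow=2 fast=3: a[fast]=7≠a[slow]=6 write a[3]=7, slow++,fast++
slow=3 fast=4: a[fast]=7=a[slow] dup, fast++
slow=3 fast=5: a[fast]=8≠a[slow]=7 write a[4]=8, slow++,fast++
slow=4 fast=6: a[fast]=8=a[slow] dup, fast++

slow=4, fast=7, prefix=[1, 3, 6, 7, 8]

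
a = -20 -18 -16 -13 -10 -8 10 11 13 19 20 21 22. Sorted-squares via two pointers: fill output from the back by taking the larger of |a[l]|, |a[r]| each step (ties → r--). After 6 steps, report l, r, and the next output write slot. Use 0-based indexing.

l=2, r=8, next write slot=6

[0,12] |-20|<=|22| out[12]=484 → r--
[0,11] |-20|<=|21| out[11]=441 → r--
[0,10] |-20|<=|20| out[10]=400 → r--
[0,9] |-20|>|19| out[9]=400 → l++
[1,9] |-18|<=|19| out[8]=361 → r--
[1,8] |-18|>|13| out[7]=324 → l++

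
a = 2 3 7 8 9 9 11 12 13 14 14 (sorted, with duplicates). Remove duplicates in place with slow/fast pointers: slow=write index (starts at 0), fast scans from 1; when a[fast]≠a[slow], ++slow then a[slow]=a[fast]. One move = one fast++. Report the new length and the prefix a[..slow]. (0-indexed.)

length 9; prefix = [2, 3, 7, 8, 9, 11, 12, 13, 14]

slow=0 fast=1: a[fast]=3≠a[slow]=2 write a[1]=3, slow++,fast++
slow=1 fast=2: a[fast]=7≠a[slow]=3 write a[2]=7, slow++,fast++
slow=2 fast=3: a[fast]=8≠a[slow]=7 write a[3]=8, slow++,fast++
slow=3 fast=4: a[fast]=9≠a[slow]=8 write a[4]=9, slow++,fast++
slow=4 fast=5: a[fast]=9=a[slow] dup, fast++
slow=4 fast=6: a[fast]=11≠a[slow]=9 write a[5]=11, slow++,fast++
slow=5 fast=7: a[fast]=12≠a[slow]=11 write a[6]=12, slow++,fast++
slow=6 fast=8: a[fast]=13≠a[slow]=12 write a[7]=13, slow++,fast++
slow=7 fast=9: a[fast]=14≠a[slow]=13 write a[8]=14, slow++,fast++
slow=8 fast=10: a[fast]=14=a[slow] dup, fast++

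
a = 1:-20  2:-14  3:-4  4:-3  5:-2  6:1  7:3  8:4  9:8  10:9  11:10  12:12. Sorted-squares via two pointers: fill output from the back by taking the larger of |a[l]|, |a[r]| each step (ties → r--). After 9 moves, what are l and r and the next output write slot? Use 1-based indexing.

l=4, r=6, next write slot=3

l=1 r=12: |-20|>|12| out[12]=400, l++
l=2 r=12: |-14|>|12| out[11]=196, l++
l=3 r=12: |-4|<=|12| out[10]=144, r--
l=3 r=11: |-4|<=|10| out[9]=100, r--
l=3 r=10: |-4|<=|9| out[8]=81, r--
l=3 r=9: |-4|<=|8| out[7]=64, r--
l=3 r=8: |-4|<=|4| out[6]=16, r--
l=3 r=7: |-4|>|3| out[5]=16, l++
l=4 r=7: |-3|<=|3| out[4]=9, r--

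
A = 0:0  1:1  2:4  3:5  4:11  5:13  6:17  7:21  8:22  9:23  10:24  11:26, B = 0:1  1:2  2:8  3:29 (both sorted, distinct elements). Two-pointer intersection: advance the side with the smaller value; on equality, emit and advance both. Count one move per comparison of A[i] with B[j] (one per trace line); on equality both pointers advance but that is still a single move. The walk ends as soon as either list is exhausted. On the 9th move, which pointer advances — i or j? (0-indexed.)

i

[i=0,j=0] 0<1 → i++
[i=1,j=0] 1==1 emit → i++,j++
[i=2,j=1] 4>2 → j++
[i=2,j=2] 4<8 → i++
[i=3,j=2] 5<8 → i++
[i=4,j=2] 11>8 → j++
[i=4,j=3] 11<29 → i++
[i=5,j=3] 13<29 → i++
[i=6,j=3] 17<29 → i++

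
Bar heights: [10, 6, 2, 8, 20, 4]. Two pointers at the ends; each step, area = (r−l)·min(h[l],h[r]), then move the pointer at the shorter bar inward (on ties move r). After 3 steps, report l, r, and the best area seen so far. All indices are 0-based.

l=2, r=4, best area=40

[0,5] min(10,4)*5=20 best=20 * → r--
[0,4] min(10,20)*4=40 best=40 * → l++
[1,4] min(6,20)*3=18 best=40 → l++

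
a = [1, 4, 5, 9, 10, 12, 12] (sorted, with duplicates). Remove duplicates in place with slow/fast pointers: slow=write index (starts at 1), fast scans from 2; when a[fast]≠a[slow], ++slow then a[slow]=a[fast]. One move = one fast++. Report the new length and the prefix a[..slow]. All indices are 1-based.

length 6; prefix = [1, 4, 5, 9, 10, 12]

slow=1 fast=2: a[fast]=4≠a[slow]=1 write a[2]=4, slow++,fast++
slow=2 fast=3: a[fast]=5≠a[slow]=4 write a[3]=5, slow++,fast++
slow=3 fast=4: a[fast]=9≠a[slow]=5 write a[4]=9, slow++,fast++
slow=4 fast=5: a[fast]=10≠a[slow]=9 write a[5]=10, slow++,fast++
slow=5 fast=6: a[fast]=12≠a[slow]=10 write a[6]=12, slow++,fast++
slow=6 fast=7: a[fast]=12=a[slow] dup, fast++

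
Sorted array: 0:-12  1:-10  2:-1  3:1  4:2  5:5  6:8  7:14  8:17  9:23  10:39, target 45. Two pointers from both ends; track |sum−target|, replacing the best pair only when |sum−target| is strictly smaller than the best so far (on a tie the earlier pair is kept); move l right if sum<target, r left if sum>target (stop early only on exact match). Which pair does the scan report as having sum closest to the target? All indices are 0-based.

pair (5, 39) with sum 44 (|Δ|=1)

l=0 r=10: -12+39=27 d=18 *, l++
l=1 r=10: -10+39=29 d=16 *, l++
l=2 r=10: -1+39=38 d=7 *, l++
l=3 r=10: 1+39=40 d=5 *, l++
l=4 r=10: 2+39=41 d=4 *, l++
l=5 r=10: 5+39=44 d=1 *, l++
l=6 r=10: 8+39=47 d=2, r--
l=6 r=9: 8+23=31 d=14, l++
l=7 r=9: 14+23=37 d=8, l++
l=8 r=9: 17+23=40 d=5, l++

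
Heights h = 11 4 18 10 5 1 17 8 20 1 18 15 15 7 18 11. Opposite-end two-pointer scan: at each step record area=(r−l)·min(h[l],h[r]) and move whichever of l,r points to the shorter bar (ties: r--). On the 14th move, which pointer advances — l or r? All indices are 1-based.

l=1 r=16: min(11,11)*15=165 best=165 *, r--
l=1 r=15: min(11,18)*14=154 best=165, l++
l=2 r=15: min(4,18)*13=52 best=165, l++
l=3 r=15: min(18,18)*12=216 best=216 *, r--
l=3 r=14: min(18,7)*11=77 best=216, r--
l=3 r=13: min(18,15)*10=150 best=216, r--
l=3 r=12: min(18,15)*9=135 best=216, r--
l=3 r=11: min(18,18)*8=144 best=216, r--
l=3 r=10: min(18,1)*7=7 best=216, r--
l=3 r=9: min(18,20)*6=108 best=216, l++
l=4 r=9: min(10,20)*5=50 best=216, l++
l=5 r=9: min(5,20)*4=20 best=216, l++
l=6 r=9: min(1,20)*3=3 best=216, l++
l=7 r=9: min(17,20)*2=34 best=216, l++

l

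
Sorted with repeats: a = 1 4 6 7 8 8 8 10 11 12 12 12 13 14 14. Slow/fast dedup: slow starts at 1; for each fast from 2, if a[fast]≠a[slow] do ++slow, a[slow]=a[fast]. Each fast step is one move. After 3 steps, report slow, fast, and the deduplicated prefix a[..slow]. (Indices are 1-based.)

(s=1,f=2) a[fast]=4≠a[slow]=1 write a[2]=4 → slow++,fast++
(s=2,f=3) a[fast]=6≠a[slow]=4 write a[3]=6 → slow++,fast++
(s=3,f=4) a[fast]=7≠a[slow]=6 write a[4]=7 → slow++,fast++

slow=4, fast=5, prefix=[1, 4, 6, 7]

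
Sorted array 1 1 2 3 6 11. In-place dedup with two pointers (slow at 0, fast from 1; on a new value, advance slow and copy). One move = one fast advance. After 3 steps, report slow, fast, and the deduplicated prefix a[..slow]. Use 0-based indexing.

slow=2, fast=4, prefix=[1, 2, 3]

slow=0 fast=1: a[fast]=1=a[slow] dup, fast++
slow=0 fast=2: a[fast]=2≠a[slow]=1 write a[1]=2, slow++,fast++
slow=1 fast=3: a[fast]=3≠a[slow]=2 write a[2]=3, slow++,fast++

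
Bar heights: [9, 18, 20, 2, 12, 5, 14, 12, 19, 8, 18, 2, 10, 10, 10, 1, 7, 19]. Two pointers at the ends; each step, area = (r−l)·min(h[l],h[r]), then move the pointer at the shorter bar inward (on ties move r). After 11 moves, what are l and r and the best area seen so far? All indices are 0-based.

l=0 r=17: min(9,19)*17=153 best=153 *, l++
l=1 r=17: min(18,19)*16=288 best=288 *, l++
l=2 r=17: min(20,19)*15=285 best=288, r--
l=2 r=16: min(20,7)*14=98 best=288, r--
l=2 r=15: min(20,1)*13=13 best=288, r--
l=2 r=14: min(20,10)*12=120 best=288, r--
l=2 r=13: min(20,10)*11=110 best=288, r--
l=2 r=12: min(20,10)*10=100 best=288, r--
l=2 r=11: min(20,2)*9=18 best=288, r--
l=2 r=10: min(20,18)*8=144 best=288, r--
l=2 r=9: min(20,8)*7=56 best=288, r--

l=2, r=8, best area=288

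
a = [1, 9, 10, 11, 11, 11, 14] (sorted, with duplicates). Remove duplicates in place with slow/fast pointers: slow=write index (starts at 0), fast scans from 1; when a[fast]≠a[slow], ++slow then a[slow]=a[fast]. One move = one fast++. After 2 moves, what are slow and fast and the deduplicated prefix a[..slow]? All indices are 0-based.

slow=0 fast=1: a[fast]=9≠a[slow]=1 write a[1]=9, slow++,fast++
slow=1 fast=2: a[fast]=10≠a[slow]=9 write a[2]=10, slow++,fast++

slow=2, fast=3, prefix=[1, 9, 10]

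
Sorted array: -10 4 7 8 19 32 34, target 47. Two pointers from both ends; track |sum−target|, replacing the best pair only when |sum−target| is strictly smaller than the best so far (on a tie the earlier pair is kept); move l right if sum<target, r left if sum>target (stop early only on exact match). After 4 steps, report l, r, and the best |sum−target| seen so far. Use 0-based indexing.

[0,6] -10+34=24 d=23 * → l++
[1,6] 4+34=38 d=9 * → l++
[2,6] 7+34=41 d=6 * → l++
[3,6] 8+34=42 d=5 * → l++

l=4, r=6, best |Δ|=5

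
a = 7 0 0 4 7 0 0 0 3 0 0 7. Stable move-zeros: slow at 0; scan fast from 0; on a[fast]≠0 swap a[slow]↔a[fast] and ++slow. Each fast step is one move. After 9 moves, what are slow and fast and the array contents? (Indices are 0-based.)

(s=0,f=0) a[fast]=7≠0 swap→a[0]=7 → slow++,fast++
(s=1,f=1) a[fast]=0 → fast++
(s=1,f=2) a[fast]=0 → fast++
(s=1,f=3) a[fast]=4≠0 swap→a[1]=4 → slow++,fast++
(s=2,f=4) a[fast]=7≠0 swap→a[2]=7 → slow++,fast++
(s=3,f=5) a[fast]=0 → fast++
(s=3,f=6) a[fast]=0 → fast++
(s=3,f=7) a[fast]=0 → fast++
(s=3,f=8) a[fast]=3≠0 swap→a[3]=3 → slow++,fast++

slow=4, fast=9, a=[7, 4, 7, 3, 0, 0, 0, 0, 0, 0, 0, 7]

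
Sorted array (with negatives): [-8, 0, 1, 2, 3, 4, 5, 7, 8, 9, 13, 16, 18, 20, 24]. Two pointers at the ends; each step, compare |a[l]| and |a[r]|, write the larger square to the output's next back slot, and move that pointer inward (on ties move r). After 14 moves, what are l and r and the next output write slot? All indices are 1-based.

l=2, r=2, next write slot=1

l=1 r=15: |-8|<=|24| out[15]=576, r--
l=1 r=14: |-8|<=|20| out[14]=400, r--
l=1 r=13: |-8|<=|18| out[13]=324, r--
l=1 r=12: |-8|<=|16| out[12]=256, r--
l=1 r=11: |-8|<=|13| out[11]=169, r--
l=1 r=10: |-8|<=|9| out[10]=81, r--
l=1 r=9: |-8|<=|8| out[9]=64, r--
l=1 r=8: |-8|>|7| out[8]=64, l++
l=2 r=8: |0|<=|7| out[7]=49, r--
l=2 r=7: |0|<=|5| out[6]=25, r--
l=2 r=6: |0|<=|4| out[5]=16, r--
l=2 r=5: |0|<=|3| out[4]=9, r--
l=2 r=4: |0|<=|2| out[3]=4, r--
l=2 r=3: |0|<=|1| out[2]=1, r--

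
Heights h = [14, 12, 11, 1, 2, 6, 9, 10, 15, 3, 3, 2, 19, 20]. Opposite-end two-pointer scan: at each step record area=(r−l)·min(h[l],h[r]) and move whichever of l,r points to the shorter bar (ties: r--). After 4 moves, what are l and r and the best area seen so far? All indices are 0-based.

l=0 r=13: min(14,20)*13=182 best=182 *, l++
l=1 r=13: min(12,20)*12=144 best=182, l++
l=2 r=13: min(11,20)*11=121 best=182, l++
l=3 r=13: min(1,20)*10=10 best=182, l++

l=4, r=13, best area=182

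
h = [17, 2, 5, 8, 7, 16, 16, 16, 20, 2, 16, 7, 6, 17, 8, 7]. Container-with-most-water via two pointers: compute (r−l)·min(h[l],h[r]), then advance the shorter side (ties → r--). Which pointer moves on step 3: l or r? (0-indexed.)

[0,15] min(17,7)*15=105 best=105 * → r--
[0,14] min(17,8)*14=112 best=112 * → r--
[0,13] min(17,17)*13=221 best=221 * → r--

r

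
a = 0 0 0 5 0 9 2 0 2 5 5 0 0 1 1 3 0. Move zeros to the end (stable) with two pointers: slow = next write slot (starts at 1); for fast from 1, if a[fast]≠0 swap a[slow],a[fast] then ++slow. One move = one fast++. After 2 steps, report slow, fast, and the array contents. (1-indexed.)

slow=1, fast=3, a=[0, 0, 0, 5, 0, 9, 2, 0, 2, 5, 5, 0, 0, 1, 1, 3, 0]

(s=1,f=1) a[fast]=0 → fast++
(s=1,f=2) a[fast]=0 → fast++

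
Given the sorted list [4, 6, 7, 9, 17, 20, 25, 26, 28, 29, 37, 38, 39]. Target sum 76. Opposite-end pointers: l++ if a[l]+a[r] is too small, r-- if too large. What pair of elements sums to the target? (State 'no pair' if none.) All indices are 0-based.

(37, 39)

l=0 r=12: 4+39=43 <76, l++
l=1 r=12: 6+39=45 <76, l++
l=2 r=12: 7+39=46 <76, l++
l=3 r=12: 9+39=48 <76, l++
l=4 r=12: 17+39=56 <76, l++
l=5 r=12: 20+39=59 <76, l++
l=6 r=12: 25+39=64 <76, l++
l=7 r=12: 26+39=65 <76, l++
l=8 r=12: 28+39=67 <76, l++
l=9 r=12: 29+39=68 <76, l++
l=10 r=12: 37+39=76, found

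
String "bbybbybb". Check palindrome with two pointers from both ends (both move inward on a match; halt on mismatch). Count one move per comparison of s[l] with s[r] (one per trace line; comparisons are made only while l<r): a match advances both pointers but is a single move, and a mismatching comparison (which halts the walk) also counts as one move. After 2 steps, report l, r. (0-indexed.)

[0,7] 'b'=='b' → l++,r--
[1,6] 'b'=='b' → l++,r--

l=2, r=5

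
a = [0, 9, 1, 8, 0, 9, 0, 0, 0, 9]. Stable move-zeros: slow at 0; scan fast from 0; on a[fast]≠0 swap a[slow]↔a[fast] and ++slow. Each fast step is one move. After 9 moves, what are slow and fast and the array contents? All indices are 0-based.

slow=4, fast=9, a=[9, 1, 8, 9, 0, 0, 0, 0, 0, 9]

(s=0,f=0) a[fast]=0 → fast++
(s=0,f=1) a[fast]=9≠0 swap→a[0]=9 → slow++,fast++
(s=1,f=2) a[fast]=1≠0 swap→a[1]=1 → slow++,fast++
(s=2,f=3) a[fast]=8≠0 swap→a[2]=8 → slow++,fast++
(s=3,f=4) a[fast]=0 → fast++
(s=3,f=5) a[fast]=9≠0 swap→a[3]=9 → slow++,fast++
(s=4,f=6) a[fast]=0 → fast++
(s=4,f=7) a[fast]=0 → fast++
(s=4,f=8) a[fast]=0 → fast++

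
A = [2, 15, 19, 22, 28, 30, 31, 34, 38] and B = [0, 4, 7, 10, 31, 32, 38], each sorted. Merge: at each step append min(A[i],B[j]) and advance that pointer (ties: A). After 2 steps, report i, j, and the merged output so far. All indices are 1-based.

i=2, j=2, merged so far=[0, 2]

[i=1,j=1] A[i]=2>B[j]=0 take 0 → j++
[i=1,j=2] A[i]=2<=B[j]=4 take 2 → i++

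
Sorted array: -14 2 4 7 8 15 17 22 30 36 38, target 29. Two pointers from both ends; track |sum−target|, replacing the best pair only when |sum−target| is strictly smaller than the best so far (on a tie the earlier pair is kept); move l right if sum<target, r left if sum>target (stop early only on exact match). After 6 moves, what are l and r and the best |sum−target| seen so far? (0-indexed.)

[0,10] -14+38=24 d=5 * → l++
[1,10] 2+38=40 d=11 → r--
[1,9] 2+36=38 d=9 → r--
[1,8] 2+30=32 d=3 * → r--
[1,7] 2+22=24 d=5 → l++
[2,7] 4+22=26 d=3 → l++

l=3, r=7, best |Δ|=3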